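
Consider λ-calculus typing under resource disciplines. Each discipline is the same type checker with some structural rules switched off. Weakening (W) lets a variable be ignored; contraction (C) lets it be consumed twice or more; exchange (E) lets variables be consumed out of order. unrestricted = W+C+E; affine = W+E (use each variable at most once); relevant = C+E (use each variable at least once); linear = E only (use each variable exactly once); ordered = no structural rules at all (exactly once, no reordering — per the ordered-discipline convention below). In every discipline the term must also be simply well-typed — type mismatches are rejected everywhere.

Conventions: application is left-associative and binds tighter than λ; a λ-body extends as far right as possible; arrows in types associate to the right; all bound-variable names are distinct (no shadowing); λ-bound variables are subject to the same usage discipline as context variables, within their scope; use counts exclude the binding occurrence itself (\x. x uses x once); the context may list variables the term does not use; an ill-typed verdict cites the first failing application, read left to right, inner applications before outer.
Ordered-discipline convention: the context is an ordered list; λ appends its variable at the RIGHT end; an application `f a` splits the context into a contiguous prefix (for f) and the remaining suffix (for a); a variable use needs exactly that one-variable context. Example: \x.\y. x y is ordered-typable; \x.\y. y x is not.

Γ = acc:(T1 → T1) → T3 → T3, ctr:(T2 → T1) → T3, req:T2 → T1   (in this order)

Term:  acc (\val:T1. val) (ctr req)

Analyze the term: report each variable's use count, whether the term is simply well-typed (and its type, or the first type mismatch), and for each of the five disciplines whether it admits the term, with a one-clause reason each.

usage: acc: 1×, ctr: 1×, req: 1×, val (bound): 1×
use order (left to right): acc, val, ctr, req
typing: ✓ — T3
ordered ✓ (single-use (acc, ctr, req, val), ordered derivation ok)
linear ✓ (acc, ctr, req, val: one use apiece)
affine ✓ (at most one use each (acc, ctr, req, val))
relevant ✓ (none of acc, ctr, req, val goes unused)
unrestricted ✓ (type-checks (T3) and nothing is barred)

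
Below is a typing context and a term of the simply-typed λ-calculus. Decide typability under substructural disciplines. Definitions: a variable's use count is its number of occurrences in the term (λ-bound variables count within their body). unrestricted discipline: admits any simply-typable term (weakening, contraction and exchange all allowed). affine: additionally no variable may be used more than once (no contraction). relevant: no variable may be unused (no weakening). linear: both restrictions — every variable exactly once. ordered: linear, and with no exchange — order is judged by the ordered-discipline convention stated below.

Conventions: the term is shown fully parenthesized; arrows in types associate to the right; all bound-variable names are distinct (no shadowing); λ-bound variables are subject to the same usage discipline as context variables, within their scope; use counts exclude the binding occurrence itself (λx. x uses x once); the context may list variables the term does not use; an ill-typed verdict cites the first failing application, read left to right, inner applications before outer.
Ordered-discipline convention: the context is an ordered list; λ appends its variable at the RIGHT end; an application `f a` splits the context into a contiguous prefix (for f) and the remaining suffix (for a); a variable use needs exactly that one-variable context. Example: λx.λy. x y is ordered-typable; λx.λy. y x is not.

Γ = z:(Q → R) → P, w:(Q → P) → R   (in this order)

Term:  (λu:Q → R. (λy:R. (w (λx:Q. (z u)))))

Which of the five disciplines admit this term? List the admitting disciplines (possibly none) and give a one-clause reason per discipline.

admitting disciplines: affine, unrestricted
usage: z ×1; w ×1; u [bound] ×1; y [bound] ×0; x [bound] ×0
use order (left to right): w, z, u
typing: well-typed at (Q → R) → R → R
ordered: ✗, unused: y, x — weakening required
linear: ✗, unused: y, x — weakening required
affine: ✓, z, w, u, y, x: no repeats, contraction unneeded
relevant: ✗, unused: y, x — weakening required
unrestricted: ✓, well-typed at (Q → R) → R → R; no restrictions here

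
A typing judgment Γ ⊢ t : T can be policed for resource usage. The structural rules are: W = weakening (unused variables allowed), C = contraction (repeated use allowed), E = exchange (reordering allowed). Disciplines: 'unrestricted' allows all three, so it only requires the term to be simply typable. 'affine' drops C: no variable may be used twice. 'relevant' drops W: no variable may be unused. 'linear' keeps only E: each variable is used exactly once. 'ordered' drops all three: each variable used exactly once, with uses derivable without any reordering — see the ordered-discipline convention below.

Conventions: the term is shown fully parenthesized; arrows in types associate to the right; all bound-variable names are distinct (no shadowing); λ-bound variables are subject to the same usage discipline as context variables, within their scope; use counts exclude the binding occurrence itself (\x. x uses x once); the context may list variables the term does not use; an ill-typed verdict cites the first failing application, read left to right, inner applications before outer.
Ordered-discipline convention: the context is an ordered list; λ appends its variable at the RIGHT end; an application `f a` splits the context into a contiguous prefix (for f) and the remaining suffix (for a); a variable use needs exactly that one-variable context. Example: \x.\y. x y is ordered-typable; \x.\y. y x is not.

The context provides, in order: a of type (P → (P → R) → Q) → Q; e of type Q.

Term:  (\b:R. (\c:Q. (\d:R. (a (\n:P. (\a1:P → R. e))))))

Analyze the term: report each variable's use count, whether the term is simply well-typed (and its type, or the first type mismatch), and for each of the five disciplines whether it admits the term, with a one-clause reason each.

usage: a=1, e=1, b (λ-bound)=0, c (λ-bound)=0, d (λ-bound)=0, n (λ-bound)=0, a1 (λ-bound)=0
left-to-right use order: a, e
typing: well-typed at R → Q → R → Q
ordered ✗ (unused: b, c, d, n, a1 — weakening required)
linear ✗ (unused: b, c, d, n, a1 — weakening required)
affine ✓ (none of a, e, b, c, d, n, a1 used more than once)
relevant ✗ (unused: b, c, d, n, a1 — weakening required)
unrestricted ✓ (simply typable at R → Q → R → Q; W, C, E all held)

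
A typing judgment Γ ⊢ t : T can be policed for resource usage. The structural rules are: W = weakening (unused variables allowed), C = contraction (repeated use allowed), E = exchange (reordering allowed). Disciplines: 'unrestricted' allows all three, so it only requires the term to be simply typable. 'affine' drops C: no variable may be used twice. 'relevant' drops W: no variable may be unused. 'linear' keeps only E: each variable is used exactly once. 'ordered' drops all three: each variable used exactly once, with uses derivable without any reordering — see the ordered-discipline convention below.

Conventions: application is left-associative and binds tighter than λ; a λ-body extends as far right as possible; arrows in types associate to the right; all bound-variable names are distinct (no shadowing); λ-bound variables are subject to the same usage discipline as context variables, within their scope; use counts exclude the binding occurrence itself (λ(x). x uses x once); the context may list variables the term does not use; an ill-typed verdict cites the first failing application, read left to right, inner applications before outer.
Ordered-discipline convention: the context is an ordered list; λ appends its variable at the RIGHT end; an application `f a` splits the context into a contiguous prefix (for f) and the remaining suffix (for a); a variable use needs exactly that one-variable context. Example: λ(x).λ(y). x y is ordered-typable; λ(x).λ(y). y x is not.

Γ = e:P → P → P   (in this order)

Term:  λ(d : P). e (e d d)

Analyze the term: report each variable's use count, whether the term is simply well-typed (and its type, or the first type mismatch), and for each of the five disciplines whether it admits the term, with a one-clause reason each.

counts: e ×2; d (bound) ×2
uses in reading order: e, e, d, d
typing: well-typed at P → P → P
ordered: ✗, repeated use of e ×2, d ×2
linear: ✗, repeated use of e ×2, d ×2
affine: ✗, repeated use of e ×2, d ×2
relevant: ✓, at least one use each (e, d)
unrestricted: ✓, typability at P → P → P is all that's needed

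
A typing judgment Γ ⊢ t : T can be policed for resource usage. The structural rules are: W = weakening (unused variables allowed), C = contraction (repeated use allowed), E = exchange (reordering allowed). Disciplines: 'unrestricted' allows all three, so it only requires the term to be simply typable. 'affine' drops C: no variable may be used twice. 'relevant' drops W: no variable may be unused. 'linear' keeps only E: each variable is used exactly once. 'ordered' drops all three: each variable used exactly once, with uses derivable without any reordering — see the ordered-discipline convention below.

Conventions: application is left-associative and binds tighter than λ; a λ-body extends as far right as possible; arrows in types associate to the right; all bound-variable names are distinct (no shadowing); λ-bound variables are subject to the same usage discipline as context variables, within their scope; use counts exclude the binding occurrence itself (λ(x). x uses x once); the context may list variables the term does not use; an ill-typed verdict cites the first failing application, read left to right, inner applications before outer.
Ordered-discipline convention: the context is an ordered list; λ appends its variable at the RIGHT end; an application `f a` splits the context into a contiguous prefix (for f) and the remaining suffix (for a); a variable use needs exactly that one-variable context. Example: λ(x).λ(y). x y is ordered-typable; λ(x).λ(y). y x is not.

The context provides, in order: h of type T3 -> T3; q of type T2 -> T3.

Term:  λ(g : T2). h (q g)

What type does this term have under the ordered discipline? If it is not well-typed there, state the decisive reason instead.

term : T2 -> T3
usage: h ×1, q ×1, g [bound] ×1
use order (left to right): h, q, g
typing: well-typed — term : T2 -> T3
summary: ordered ✓ · linear ✓ · affine ✓ · relevant ✓ · unrestricted ✓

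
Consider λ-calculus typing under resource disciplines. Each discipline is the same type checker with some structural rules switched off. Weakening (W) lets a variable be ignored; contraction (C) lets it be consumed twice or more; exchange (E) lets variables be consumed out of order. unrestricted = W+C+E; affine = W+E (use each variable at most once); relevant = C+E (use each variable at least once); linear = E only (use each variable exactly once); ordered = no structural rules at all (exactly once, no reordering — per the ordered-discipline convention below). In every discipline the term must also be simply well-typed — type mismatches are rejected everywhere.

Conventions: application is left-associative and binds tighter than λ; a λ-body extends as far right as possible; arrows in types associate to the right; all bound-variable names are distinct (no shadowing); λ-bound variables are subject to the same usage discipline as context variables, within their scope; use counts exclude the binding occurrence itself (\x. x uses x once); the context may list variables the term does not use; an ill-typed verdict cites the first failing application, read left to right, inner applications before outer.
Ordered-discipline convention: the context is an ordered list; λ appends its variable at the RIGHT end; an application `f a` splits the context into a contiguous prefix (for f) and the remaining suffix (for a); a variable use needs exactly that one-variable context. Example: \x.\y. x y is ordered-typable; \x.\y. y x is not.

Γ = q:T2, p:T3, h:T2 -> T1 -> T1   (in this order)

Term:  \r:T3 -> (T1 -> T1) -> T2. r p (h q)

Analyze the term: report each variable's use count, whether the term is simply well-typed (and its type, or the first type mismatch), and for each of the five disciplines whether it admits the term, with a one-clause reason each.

use counts: q=1; p=1; h=1; r [bound]=1
use order (left to right): r, p, h, q
typing: well-typed at (T3 -> (T1 -> T1) -> T2) -> T2
ordered: ✗, use order r, p, h, q needs exchange
linear: ✓, exactly-once usage across q, p, h, r
affine: ✓, none of q, p, h, r used more than once
relevant: ✓, at least one use each (q, p, h, r)
unrestricted: ✓, typability at (T3 -> (T1 -> T1) -> T2) -> T2 is all that's needed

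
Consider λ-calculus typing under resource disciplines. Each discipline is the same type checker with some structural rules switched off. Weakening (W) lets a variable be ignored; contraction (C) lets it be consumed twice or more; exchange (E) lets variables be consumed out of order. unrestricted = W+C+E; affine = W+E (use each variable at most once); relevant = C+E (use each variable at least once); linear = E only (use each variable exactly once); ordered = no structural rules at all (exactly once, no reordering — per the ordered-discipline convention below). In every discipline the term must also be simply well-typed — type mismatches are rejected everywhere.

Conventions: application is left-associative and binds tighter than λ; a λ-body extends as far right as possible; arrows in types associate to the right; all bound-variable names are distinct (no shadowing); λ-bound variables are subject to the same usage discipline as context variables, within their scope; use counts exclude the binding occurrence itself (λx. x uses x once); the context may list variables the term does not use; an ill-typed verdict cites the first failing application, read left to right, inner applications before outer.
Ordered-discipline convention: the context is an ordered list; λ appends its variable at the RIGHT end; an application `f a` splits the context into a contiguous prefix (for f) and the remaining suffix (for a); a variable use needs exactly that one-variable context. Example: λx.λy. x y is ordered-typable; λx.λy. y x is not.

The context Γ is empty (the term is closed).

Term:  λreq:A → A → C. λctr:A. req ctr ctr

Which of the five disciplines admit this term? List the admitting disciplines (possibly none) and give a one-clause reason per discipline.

admitting disciplines: relevant, unrestricted
usage: req (bound)=1; ctr (bound)=2
use order (left to right): req, ctr, ctr
typing: well-typed — term : (A → A → C) → A → C
ordered ✗ (repeated use of ctr ×2)
linear ✗ (repeated use of ctr ×2)
affine ✗ (repeated use of ctr ×2)
relevant ✓ (every one of req, ctr appears)
unrestricted ✓ (simply typable at (A → A → C) → A → C; W, C, E all held)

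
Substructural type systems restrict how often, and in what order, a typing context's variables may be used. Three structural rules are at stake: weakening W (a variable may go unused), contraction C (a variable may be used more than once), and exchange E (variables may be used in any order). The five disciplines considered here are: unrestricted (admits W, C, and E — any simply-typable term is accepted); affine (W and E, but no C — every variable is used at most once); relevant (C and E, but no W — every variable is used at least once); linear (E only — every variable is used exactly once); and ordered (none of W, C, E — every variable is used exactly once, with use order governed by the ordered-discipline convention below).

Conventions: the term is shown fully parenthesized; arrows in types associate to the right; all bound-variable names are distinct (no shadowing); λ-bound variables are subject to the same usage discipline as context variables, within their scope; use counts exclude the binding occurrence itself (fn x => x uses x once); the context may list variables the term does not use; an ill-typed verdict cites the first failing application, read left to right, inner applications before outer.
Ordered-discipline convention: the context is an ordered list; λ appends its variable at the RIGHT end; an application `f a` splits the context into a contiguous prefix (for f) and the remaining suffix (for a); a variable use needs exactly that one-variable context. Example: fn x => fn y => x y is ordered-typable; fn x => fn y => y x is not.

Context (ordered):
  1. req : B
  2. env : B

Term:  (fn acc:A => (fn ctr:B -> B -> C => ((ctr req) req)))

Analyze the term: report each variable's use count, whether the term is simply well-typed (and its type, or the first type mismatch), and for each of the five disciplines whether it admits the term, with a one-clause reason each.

usage: req: 2; env: 0; acc [bound]: 0; ctr [bound]: 1
left-to-right use order: ctr, req, req
typing: ✓ — A -> (B -> B -> C) -> C
ordered ✗ (repeated use of req ×2; unused: env, acc — weakening required)
linear ✗ (repeated use of req ×2; unused: env, acc — weakening required)
affine ✗ (repeated use of req ×2)
relevant ✗ (unused: env, acc — weakening required)
unrestricted ✓ (type-checks (A -> (B -> B -> C) -> C) and nothing is barred)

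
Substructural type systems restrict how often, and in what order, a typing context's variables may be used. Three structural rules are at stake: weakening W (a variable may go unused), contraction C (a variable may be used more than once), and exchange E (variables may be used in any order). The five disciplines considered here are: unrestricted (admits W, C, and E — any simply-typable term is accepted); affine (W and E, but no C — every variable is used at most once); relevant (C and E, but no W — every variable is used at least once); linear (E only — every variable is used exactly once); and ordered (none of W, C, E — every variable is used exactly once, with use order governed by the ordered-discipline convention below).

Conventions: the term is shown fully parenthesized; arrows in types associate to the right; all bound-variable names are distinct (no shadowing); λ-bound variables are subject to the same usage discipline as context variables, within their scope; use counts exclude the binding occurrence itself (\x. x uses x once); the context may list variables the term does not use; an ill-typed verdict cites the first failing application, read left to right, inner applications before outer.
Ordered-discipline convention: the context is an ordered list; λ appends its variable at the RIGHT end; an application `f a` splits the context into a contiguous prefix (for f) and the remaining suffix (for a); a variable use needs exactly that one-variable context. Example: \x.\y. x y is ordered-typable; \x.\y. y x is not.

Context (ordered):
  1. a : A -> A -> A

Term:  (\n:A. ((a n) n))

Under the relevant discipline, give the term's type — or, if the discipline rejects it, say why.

term : A -> A
counts: a: 1, n (bound): 2
order of uses: a, n, n
typing: ✓ — A -> A
across the five disciplines: ordered ✗ · linear ✗ · affine ✗ · relevant ✓ · unrestricted ✓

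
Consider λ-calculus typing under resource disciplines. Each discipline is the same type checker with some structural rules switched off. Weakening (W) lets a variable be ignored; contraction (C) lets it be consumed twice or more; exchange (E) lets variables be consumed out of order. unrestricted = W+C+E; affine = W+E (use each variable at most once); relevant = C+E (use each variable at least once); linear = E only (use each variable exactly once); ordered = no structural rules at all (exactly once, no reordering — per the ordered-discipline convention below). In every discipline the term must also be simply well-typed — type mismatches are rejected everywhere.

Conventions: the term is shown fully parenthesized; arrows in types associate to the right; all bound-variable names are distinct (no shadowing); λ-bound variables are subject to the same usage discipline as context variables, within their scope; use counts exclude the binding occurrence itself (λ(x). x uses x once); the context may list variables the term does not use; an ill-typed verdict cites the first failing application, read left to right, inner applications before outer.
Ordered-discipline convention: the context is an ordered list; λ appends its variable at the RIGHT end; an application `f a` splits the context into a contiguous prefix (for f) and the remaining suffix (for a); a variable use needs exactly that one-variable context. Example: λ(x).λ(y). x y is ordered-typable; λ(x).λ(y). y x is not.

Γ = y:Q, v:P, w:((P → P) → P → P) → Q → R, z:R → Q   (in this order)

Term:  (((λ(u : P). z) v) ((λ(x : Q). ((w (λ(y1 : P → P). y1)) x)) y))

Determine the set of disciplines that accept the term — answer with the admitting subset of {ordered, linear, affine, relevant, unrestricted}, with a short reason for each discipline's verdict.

admitted in: affine, unrestricted
counts: y=1; v=1; w=1; z=1; u (λ-bound)=0; x (λ-bound)=1; y1 (λ-bound)=1
left-to-right use order: z, v, w, y1, x, y
typing: well-typed — term : Q
ordered ✗ (u left unused)
linear ✗ (u left unused)
affine ✓ (y, v, w, z, u, x, y1: no repeats, contraction unneeded)
relevant ✗ (u left unused)
unrestricted ✓ (simply typable at Q; W, C, E all held)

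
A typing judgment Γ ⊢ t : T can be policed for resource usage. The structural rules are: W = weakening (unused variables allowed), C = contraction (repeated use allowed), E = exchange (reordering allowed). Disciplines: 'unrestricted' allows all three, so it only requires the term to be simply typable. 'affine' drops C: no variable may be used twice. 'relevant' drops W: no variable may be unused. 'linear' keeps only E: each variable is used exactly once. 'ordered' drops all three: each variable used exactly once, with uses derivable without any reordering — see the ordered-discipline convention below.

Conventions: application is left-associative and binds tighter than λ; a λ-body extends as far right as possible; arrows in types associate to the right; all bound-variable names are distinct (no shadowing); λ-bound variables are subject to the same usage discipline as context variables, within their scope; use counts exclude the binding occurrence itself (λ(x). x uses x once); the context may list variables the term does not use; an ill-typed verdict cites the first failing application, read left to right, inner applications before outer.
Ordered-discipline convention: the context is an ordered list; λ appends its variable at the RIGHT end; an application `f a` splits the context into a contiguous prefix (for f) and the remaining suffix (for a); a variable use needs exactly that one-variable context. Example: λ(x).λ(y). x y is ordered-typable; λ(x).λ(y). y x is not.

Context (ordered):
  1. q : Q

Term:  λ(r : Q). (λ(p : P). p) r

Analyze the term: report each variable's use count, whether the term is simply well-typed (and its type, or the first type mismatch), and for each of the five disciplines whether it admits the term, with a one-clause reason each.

usage: q=0; r (λ-bound)=1; p (λ-bound)=1
left-to-right use order: p, r
typing: ill-typed: argument of type Q where P is required
ordered: ✗, a type mismatch blocks all five
linear: ✗, the type mismatch rejects it
affine: ✗, not simply typable
relevant: ✗, fails simple typing
unrestricted: ✗, a type mismatch blocks all five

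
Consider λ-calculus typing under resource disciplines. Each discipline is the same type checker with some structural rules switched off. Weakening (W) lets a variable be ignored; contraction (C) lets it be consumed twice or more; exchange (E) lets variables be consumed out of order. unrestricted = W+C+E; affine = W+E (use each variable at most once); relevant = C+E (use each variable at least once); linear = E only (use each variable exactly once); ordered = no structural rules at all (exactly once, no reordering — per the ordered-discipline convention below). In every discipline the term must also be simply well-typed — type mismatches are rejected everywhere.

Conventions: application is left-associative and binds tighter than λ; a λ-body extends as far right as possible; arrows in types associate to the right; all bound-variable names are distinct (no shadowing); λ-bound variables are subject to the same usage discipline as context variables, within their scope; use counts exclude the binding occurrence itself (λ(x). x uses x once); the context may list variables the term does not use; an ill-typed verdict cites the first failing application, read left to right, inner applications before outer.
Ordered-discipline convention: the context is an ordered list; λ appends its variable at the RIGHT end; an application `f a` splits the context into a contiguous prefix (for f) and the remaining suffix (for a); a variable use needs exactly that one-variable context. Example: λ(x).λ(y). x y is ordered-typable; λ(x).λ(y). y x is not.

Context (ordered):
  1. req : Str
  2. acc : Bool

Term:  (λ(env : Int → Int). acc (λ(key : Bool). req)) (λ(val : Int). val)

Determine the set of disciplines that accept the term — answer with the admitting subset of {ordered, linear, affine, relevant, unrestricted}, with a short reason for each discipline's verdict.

accepted by: none
counts: req: 1×; acc: 1×; env (bound): 0×; key (bound): 0×; val (bound): 1×
uses in reading order: acc, req, val
typing: ill-typed: non-arrow in function slot: Bool
ordered ✗ (the type mismatch rejects it)
linear ✗ (not simply typable)
affine ✗ (fails simple typing)
relevant ✗ (a type mismatch blocks all five)
unrestricted ✗ (the type mismatch rejects it)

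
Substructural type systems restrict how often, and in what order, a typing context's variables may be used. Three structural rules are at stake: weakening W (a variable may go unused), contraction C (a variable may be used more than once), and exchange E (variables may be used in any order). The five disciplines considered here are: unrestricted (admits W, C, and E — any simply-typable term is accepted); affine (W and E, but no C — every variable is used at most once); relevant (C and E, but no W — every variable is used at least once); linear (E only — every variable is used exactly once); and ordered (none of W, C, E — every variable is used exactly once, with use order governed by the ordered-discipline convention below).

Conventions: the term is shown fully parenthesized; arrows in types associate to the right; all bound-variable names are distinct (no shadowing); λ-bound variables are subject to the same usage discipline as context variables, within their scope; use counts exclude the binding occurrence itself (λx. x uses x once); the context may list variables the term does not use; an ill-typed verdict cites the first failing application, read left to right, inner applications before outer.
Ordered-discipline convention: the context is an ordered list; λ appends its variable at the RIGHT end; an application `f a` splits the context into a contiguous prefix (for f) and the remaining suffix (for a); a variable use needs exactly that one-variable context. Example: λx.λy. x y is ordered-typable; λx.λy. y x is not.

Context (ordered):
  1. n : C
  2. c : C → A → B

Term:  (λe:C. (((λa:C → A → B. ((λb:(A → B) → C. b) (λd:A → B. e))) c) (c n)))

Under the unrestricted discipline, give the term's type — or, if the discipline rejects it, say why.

term : C → C
use counts: n: 1, c: 2, e (bound): 1, a (bound): 0, b (bound): 1, d (bound): 0
order of uses: b, e, c, c, n
typing: ✓ — C → C
all disciplines: ordered ✗, linear ✗, affine ✗, relevant ✗, unrestricted ✓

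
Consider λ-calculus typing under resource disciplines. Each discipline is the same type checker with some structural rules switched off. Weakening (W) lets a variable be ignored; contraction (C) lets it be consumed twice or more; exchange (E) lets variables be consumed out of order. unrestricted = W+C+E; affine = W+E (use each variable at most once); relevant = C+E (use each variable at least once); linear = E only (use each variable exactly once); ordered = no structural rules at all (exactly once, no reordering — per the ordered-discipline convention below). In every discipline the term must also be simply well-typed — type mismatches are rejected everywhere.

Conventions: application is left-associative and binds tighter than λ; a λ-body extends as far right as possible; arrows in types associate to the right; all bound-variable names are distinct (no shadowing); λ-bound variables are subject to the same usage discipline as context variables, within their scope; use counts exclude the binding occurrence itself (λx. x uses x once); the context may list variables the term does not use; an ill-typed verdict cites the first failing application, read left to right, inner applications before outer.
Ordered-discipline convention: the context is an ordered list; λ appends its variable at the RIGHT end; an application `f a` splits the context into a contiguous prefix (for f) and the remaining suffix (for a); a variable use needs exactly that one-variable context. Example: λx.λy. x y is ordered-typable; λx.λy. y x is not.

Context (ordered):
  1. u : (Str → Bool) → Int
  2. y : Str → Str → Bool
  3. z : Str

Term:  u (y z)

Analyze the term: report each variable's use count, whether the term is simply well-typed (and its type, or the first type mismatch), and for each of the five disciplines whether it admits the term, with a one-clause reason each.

counts: u: 1; y: 1; z: 1
order of uses: u, y, z
typing: the term checks, with type Int
ordered: ✓, single-use (u, y, z), ordered derivation ok
linear: ✓, exactly-once usage across u, y, z
affine: ✓, u, y, z: no repeats, contraction unneeded
relevant: ✓, at least one use each (u, y, z)
unrestricted: ✓, typability at Int is all that's needed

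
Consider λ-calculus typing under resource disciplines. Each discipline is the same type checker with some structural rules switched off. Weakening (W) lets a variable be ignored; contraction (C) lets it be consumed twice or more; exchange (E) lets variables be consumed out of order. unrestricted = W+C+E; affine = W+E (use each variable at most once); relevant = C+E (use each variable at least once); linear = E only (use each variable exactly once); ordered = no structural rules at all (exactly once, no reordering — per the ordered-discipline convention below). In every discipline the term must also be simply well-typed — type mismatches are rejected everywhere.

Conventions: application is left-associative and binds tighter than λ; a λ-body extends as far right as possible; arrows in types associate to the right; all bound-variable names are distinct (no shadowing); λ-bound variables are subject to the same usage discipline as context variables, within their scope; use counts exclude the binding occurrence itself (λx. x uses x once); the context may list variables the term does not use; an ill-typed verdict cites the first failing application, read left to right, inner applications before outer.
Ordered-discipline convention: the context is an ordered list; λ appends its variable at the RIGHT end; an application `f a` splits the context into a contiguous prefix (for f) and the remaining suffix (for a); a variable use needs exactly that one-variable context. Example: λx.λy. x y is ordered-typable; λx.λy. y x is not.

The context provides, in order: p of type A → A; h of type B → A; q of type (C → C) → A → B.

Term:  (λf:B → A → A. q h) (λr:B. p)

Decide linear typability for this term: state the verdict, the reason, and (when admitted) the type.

no — the type mismatch rejects it
variable uses: p: 1×, h: 1×, q: 1×, f (bound): 0×, r (bound): 0×
uses in reading order: q, h, p
typing: ill-typed: an application expects C → C but receives B → A
all disciplines: ordered ✗ · linear ✗ · affine ✗ · relevant ✗ · unrestricted ✗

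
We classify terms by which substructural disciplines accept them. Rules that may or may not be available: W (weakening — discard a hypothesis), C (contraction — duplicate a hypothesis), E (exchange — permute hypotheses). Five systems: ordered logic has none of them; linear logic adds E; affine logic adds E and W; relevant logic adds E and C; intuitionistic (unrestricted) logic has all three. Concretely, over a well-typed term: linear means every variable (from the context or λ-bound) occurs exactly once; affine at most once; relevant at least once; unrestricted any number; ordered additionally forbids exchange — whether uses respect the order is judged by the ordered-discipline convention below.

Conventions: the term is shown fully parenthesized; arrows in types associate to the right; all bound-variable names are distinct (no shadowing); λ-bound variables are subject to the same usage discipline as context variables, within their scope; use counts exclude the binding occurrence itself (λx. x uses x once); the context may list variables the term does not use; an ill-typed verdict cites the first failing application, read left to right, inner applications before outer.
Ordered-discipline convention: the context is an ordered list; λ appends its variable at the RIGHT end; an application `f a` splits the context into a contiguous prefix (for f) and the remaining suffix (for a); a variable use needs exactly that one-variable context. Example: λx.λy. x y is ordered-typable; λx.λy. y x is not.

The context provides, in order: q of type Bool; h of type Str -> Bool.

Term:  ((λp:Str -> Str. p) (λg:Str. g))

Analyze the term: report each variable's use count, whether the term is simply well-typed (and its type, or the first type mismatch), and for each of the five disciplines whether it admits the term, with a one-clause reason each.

counts: q ×0, h ×0, p [bound] ×1, g [bound] ×1
order of uses: p, g
typing: the term checks, with type Str -> Str
ordered: ✗ — needs weakening: q, h unused
linear: ✗ — needs weakening: q, h unused
affine: ✓ — no duplicate uses among q, h, p, g
relevant: ✗ — needs weakening: q, h unused
unrestricted: ✓ — typability at Str -> Str is all that's needed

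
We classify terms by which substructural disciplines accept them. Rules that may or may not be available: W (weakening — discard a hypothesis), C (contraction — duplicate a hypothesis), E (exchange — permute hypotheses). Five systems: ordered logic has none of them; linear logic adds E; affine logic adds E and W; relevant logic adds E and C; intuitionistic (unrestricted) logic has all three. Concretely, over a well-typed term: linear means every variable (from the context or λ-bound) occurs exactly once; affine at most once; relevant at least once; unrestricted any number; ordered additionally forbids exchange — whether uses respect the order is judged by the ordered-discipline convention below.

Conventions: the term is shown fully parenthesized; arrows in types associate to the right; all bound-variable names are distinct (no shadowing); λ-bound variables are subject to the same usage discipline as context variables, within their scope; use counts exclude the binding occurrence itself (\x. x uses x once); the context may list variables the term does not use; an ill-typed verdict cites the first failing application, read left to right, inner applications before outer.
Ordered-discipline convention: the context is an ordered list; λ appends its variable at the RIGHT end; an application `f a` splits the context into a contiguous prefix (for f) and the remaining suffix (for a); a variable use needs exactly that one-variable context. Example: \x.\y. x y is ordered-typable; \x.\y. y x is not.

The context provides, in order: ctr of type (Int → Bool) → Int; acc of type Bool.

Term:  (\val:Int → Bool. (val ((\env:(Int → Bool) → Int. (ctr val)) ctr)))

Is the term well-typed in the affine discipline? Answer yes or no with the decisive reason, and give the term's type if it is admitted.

no — uses contraction: ctr ×2, val ×2
usage: ctr: 2, acc: 0, val (λ-bound): 2, env (λ-bound): 0
uses in reading order: val, ctr, val, ctr
typing: well-typed at (Int → Bool) → Bool
summary: ordered ✗ | linear ✗ | affine ✗ | relevant ✗ | unrestricted ✓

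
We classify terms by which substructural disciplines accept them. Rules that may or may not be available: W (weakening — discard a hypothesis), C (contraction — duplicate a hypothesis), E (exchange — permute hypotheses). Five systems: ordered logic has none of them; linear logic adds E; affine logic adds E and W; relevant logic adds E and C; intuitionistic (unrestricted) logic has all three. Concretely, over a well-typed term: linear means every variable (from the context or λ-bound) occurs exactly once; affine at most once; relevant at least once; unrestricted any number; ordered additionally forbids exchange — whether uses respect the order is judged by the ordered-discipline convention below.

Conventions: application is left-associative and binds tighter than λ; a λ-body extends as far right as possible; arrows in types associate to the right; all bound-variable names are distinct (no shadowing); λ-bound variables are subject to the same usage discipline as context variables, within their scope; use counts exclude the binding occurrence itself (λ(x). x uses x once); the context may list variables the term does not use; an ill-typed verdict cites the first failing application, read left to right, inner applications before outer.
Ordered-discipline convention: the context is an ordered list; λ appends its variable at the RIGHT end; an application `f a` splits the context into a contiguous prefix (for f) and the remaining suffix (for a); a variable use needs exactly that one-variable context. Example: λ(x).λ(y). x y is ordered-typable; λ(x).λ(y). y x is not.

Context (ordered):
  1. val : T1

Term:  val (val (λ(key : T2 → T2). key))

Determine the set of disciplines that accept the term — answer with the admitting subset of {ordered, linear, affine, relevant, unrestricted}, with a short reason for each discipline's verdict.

admitted by: none
counts: val ×2, key [bound] ×1
order of uses: val, val, key
typing: ill-typed: applying a non-function (T1)
ordered: ✗, not simply typable
linear: ✗, fails simple typing
affine: ✗, a type mismatch blocks all five
relevant: ✗, the type mismatch rejects it
unrestricted: ✗, not simply typable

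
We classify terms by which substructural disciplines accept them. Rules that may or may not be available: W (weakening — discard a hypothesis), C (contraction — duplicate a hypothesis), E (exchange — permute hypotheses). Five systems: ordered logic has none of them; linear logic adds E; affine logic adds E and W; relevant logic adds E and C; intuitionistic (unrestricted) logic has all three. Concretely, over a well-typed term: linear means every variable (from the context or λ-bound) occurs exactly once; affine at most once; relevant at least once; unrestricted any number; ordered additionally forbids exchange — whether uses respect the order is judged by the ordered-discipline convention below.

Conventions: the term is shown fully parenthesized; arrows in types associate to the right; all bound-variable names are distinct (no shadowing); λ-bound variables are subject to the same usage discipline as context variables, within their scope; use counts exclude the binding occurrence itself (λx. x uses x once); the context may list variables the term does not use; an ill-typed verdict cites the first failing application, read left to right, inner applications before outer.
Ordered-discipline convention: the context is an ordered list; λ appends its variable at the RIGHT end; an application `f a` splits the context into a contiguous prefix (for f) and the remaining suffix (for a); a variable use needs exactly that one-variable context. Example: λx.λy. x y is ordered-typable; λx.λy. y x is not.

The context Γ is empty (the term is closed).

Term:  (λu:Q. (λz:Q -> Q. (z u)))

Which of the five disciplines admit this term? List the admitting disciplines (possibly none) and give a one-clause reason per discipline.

admitted by: linear, affine, relevant, unrestricted
counts: u (λ-bound)=1; z (λ-bound)=1
left-to-right use order: z, u
typing: well-typed at Q -> (Q -> Q) -> Q
ordered: ✗ — needs exchange: uses follow z, u
linear: ✓ — single use per variable (u, z)
affine: ✓ — no duplicate uses among u, z
relevant: ✓ — u, z: all used, weakening unneeded
unrestricted: ✓ — simply typable at Q -> (Q -> Q) -> Q; W, C, E all held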